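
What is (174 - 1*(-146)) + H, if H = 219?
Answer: 539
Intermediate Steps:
(174 - 1*(-146)) + H = (174 - 1*(-146)) + 219 = (174 + 146) + 219 = 320 + 219 = 539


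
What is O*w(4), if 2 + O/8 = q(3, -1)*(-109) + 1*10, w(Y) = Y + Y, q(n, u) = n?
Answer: -20416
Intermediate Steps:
w(Y) = 2*Y
O = -2552 (O = -16 + 8*(3*(-109) + 1*10) = -16 + 8*(-327 + 10) = -16 + 8*(-317) = -16 - 2536 = -2552)
O*w(4) = -5104*4 = -2552*8 = -20416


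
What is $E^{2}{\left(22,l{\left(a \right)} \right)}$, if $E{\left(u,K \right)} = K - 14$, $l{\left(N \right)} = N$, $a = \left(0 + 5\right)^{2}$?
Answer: $121$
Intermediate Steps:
$a = 25$ ($a = 5^{2} = 25$)
$E{\left(u,K \right)} = -14 + K$
$E^{2}{\left(22,l{\left(a \right)} \right)} = \left(-14 + 25\right)^{2} = 11^{2} = 121$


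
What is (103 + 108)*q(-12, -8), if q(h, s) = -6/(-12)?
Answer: 211/2 ≈ 105.50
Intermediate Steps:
q(h, s) = ½ (q(h, s) = -6*(-1/12) = ½)
(103 + 108)*q(-12, -8) = (103 + 108)*(½) = 211*(½) = 211/2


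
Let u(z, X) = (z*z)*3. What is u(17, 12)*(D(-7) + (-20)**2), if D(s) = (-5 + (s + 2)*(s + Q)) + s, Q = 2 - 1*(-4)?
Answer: 340731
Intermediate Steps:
Q = 6 (Q = 2 + 4 = 6)
u(z, X) = 3*z**2 (u(z, X) = z**2*3 = 3*z**2)
D(s) = -5 + s + (2 + s)*(6 + s) (D(s) = (-5 + (s + 2)*(s + 6)) + s = (-5 + (2 + s)*(6 + s)) + s = -5 + s + (2 + s)*(6 + s))
u(17, 12)*(D(-7) + (-20)**2) = (3*17**2)*((7 + (-7)**2 + 9*(-7)) + (-20)**2) = (3*289)*((7 + 49 - 63) + 400) = 867*(-7 + 400) = 867*393 = 340731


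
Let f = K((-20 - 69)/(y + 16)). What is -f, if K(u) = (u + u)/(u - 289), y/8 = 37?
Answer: -178/90257 ≈ -0.0019721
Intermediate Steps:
y = 296 (y = 8*37 = 296)
K(u) = 2*u/(-289 + u) (K(u) = (2*u)/(-289 + u) = 2*u/(-289 + u))
f = 178/90257 (f = 2*((-20 - 69)/(296 + 16))/(-289 + (-20 - 69)/(296 + 16)) = 2*(-89/312)/(-289 - 89/312) = 2*(-89/312)/(-90257/312) = 2*(-89/312)*(-312/90257) = 178/90257 ≈ 0.0019721)
-f = -1*178/90257 = -178/90257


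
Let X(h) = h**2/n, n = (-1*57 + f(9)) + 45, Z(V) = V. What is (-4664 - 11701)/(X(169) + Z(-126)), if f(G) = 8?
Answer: 13092/5813 ≈ 2.2522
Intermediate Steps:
n = -4 (n = (-1*57 + 8) + 45 = (-57 + 8) + 45 = -49 + 45 = -4)
X(h) = -h**2/4 (X(h) = h**2/(-4) = h**2*(-1/4) = -h**2/4)
(-4664 - 11701)/(X(169) + Z(-126)) = (-4664 - 11701)/(-1/4*169**2 - 126) = -16365/(-1/4*28561 - 126) = -16365/(-28561/4 - 126) = -16365/(-29065/4) = -16365*(-4/29065) = 13092/5813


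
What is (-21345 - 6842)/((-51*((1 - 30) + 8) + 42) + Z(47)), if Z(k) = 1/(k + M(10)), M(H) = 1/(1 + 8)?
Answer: -11951288/471921 ≈ -25.325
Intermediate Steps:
M(H) = 1/9
Z(k) = 1/(1/9 + k) (Z(k) = 1/(k + 1/9) = 1/(1/9 + k))
(-21345 - 6842)/((-51*((1 - 30) + 8) + 42) + Z(47)) = (-21345 - 6842)/((-51*((1 - 30) + 8) + 42) + 9/(1 + 9*47)) = -28187/((-51*(-29 + 8) + 42) + 9/(1 + 423)) = -28187/((-51*(-21) + 42) + 9/424) = -28187/((1071 + 42) + 9*(1/424)) = -28187/(1113 + 9/424) = -28187/471921/424 = -28187*424/471921 = -11951288/471921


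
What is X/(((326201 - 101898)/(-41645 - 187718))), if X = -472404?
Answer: 108351998652/224303 ≈ 4.8306e+5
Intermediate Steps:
X/(((326201 - 101898)/(-41645 - 187718))) = -472404*(-41645 - 187718)/(326201 - 101898) = -472404/(224303/(-229363)) = -472404/(224303*(-1/229363)) = -472404/(-224303/229363) = -472404*(-229363/224303) = 108351998652/224303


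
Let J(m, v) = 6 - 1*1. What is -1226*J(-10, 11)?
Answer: -6130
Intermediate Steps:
J(m, v) = 5 (J(m, v) = 6 - 1 = 5)
-1226*J(-10, 11) = -1226*5 = -6130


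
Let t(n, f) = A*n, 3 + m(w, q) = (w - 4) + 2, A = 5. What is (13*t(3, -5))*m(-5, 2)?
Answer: -1950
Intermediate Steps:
m(w, q) = -5 + w (m(w, q) = -3 + ((w - 4) + 2) = -3 + ((-4 + w) + 2) = -3 + (-2 + w) = -5 + w)
t(n, f) = 5*n
(13*t(3, -5))*m(-5, 2) = (13*(5*3))*(-5 - 5) = (13*15)*(-10) = 195*(-10) = -1950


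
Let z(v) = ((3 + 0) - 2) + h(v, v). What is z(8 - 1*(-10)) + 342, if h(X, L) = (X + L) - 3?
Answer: 376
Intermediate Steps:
h(X, L) = -3 + L + X (h(X, L) = (L + X) - 3 = -3 + L + X)
z(v) = -2 + 2*v (z(v) = ((3 + 0) - 2) + (-3 + v + v) = (3 - 2) + (-3 + 2*v) = 1 + (-3 + 2*v) = -2 + 2*v)
z(8 - 1*(-10)) + 342 = (-2 + 2*(8 - 1*(-10))) + 342 = (-2 + 2*(8 + 10)) + 342 = (-2 + 2*18) + 342 = (-2 + 36) + 342 = 34 + 342 = 376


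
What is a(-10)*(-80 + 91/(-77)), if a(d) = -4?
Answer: 3572/11 ≈ 324.73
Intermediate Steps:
a(-10)*(-80 + 91/(-77)) = -4*(-80 + 91/(-77)) = -4*(-80 + 91*(-1/77)) = -4*(-80 - 13/11) = -4*(-893/11) = 3572/11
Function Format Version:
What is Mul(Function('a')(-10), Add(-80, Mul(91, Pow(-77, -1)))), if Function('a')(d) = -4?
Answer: Rational(3572, 11) ≈ 324.73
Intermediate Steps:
Mul(Function('a')(-10), Add(-80, Mul(91, Pow(-77, -1)))) = Mul(-4, Add(-80, Mul(91, Pow(-77, -1)))) = Mul(-4, Add(-80, Mul(91, Rational(-1, 77)))) = Mul(-4, Add(-80, Rational(-13, 11))) = Mul(-4, Rational(-893, 11)) = Rational(3572, 11)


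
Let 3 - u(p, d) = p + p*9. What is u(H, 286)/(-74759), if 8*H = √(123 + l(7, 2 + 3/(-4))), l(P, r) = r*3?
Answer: -3/74759 + 65*√3/598072 ≈ 0.00014811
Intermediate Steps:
l(P, r) = 3*r
H = 13*√3/16 (H = √(123 + 3*(2 + 3/(-4)))/8 = √(123 + 3*(2 + 3*(-¼)))/8 = √(123 + 3*(2 - ¾))/8 = √(123 + 3*(5/4))/8 = √(123 + 15/4)/8 = √(507/4)/8 = (13*√3/2)/8 = 13*√3/16 ≈ 1.4073)
u(p, d) = 3 - 10*p (u(p, d) = 3 - (p + p*9) = 3 - (p + 9*p) = 3 - 10*p)
u(H, 286)/(-74759) = (3 - 65*√3/8)/(-74759) = (3 - 65*√3/8)*(-1/74759) = -3/74759 + 65*√3/598072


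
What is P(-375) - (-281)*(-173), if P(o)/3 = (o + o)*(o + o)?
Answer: 1638887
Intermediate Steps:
P(o) = 12*o² (P(o) = 3*((o + o)*(o + o)) = 3*((2*o)*(2*o)) = 3*(4*o²) = 12*o²)
P(-375) - (-281)*(-173) = 12*(-375)² - (-281)*(-173) = 12*140625 - 1*48613 = 1687500 - 48613 = 1638887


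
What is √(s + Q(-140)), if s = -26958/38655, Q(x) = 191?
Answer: √31594651365/12885 ≈ 13.795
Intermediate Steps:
s = -8986/12885 (s = -26958*1/38655 = -8986/12885 ≈ -0.69740)
√(s + Q(-140)) = √(-8986/12885 + 191) = √(2452049/12885) = √31594651365/12885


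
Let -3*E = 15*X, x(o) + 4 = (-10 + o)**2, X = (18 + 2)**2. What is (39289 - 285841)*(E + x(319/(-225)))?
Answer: 7795377501976/16875 ≈ 4.6195e+8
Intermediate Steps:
X = 400 (X = 20**2 = 400)
x(o) = -4 + (-10 + o)**2
E = -2000 (E = -5*400 = -1/3*6000 = -2000)
(39289 - 285841)*(E + x(319/(-225))) = (39289 - 285841)*(-2000 + (-4 + (-10 + 319/(-225))**2)) = -246552*(-2000 + (-4 + (-10 + 319*(-1/225))**2)) = -246552*(-2000 + (-4 + (-10 - 319/225)**2)) = -246552*(-2000 + (-4 + (-2569/225)**2)) = -246552*(-2000 + (-4 + 6599761/50625)) = -246552*(-2000 + 6397261/50625) = -246552*(-94852739/50625) = 7795377501976/16875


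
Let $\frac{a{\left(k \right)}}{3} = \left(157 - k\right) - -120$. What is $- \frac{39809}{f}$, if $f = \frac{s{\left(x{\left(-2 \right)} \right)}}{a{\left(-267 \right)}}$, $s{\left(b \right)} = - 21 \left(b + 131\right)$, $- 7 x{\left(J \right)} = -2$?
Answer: $\frac{21656096}{919} \approx 23565.0$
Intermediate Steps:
$x{\left(J \right)} = \frac{2}{7}$ ($x{\left(J \right)} = \left(- \frac{1}{7}\right) \left(-2\right) = \frac{2}{7}$)
$s{\left(b \right)} = -2751 - 21 b$ ($s{\left(b \right)} = - 21 \left(131 + b\right) = -2751 - 21 b$)
$a{\left(k \right)} = 831 - 3 k$ ($a{\left(k \right)} = 3 \left(\left(157 - k\right) - -120\right) = 3 \left(\left(157 - k\right) + 120\right) = 3 \left(277 - k\right) = 831 - 3 k$)
$f = - \frac{919}{544}$ ($f = \frac{-2751 - 6}{831 - -801} = \frac{-2751 - 6}{831 + 801} = - \frac{2757}{1632} = \left(-2757\right) \frac{1}{1632} = - \frac{919}{544} \approx -1.6893$)
$- \frac{39809}{f} = - \frac{39809}{- \frac{919}{544}} = \left(-39809\right) \left(- \frac{544}{919}\right) = \frac{21656096}{919}$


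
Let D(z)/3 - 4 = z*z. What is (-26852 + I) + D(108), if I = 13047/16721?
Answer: 136322639/16721 ≈ 8152.8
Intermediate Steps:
D(z) = 12 + 3*z² (D(z) = 12 + 3*(z*z) = 12 + 3*z²)
I = 13047/16721 (I = 13047*(1/16721) = 13047/16721 ≈ 0.78028)
(-26852 + I) + D(108) = (-26852 + 13047/16721) + (12 + 3*108²) = -448979245/16721 + (12 + 3*11664) = -448979245/16721 + (12 + 34992) = -448979245/16721 + 35004 = 136322639/16721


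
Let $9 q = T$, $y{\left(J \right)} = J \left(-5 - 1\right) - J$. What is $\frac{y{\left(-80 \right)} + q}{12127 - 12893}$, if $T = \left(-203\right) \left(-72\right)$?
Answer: $- \frac{1092}{383} \approx -2.8512$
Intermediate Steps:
$T = 14616$
$y{\left(J \right)} = - 7 J$ ($y{\left(J \right)} = J \left(-6\right) - J = - 6 J - J = - 7 J$)
$q = 1624$ ($q = \frac{1}{9} \cdot 14616 = 1624$)
$\frac{y{\left(-80 \right)} + q}{12127 - 12893} = \frac{\left(-7\right) \left(-80\right) + 1624}{12127 - 12893} = \frac{560 + 1624}{-766} = 2184 \left(- \frac{1}{766}\right) = - \frac{1092}{383}$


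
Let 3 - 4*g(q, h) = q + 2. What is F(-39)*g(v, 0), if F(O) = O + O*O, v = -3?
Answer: 1482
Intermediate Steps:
g(q, h) = 1/4 - q/4 (g(q, h) = 3/4 - (q + 2)/4 = 3/4 - (2 + q)/4 = 3/4 + (-1/2 - q/4) = 1/4 - q/4)
F(O) = O + O**2
F(-39)*g(v, 0) = (-39*(1 - 39))*(1/4 - 1/4*(-3)) = (-39*(-38))*(1/4 + 3/4) = 1482*1 = 1482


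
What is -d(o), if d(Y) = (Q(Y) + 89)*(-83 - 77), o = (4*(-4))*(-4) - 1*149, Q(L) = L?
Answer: 640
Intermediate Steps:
o = -85 (o = -16*(-4) - 149 = 64 - 149 = -85)
d(Y) = -14240 - 160*Y (d(Y) = (Y + 89)*(-83 - 77) = (89 + Y)*(-160) = -14240 - 160*Y)
-d(o) = -(-14240 - 160*(-85)) = -(-14240 + 13600) = -1*(-640) = 640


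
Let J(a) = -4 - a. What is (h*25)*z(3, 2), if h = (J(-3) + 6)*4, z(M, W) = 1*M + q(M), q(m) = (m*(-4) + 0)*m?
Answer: -16500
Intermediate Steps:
q(m) = -4*m**2 (q(m) = (-4*m + 0)*m = (-4*m)*m = -4*m**2)
z(M, W) = M - 4*M**2 (z(M, W) = 1*M - 4*M**2 = M - 4*M**2)
h = 20 (h = ((-4 - 1*(-3)) + 6)*4 = ((-4 + 3) + 6)*4 = (-1 + 6)*4 = 5*4 = 20)
(h*25)*z(3, 2) = (20*25)*(3*(1 - 4*3)) = 500*(3*(1 - 12)) = 500*(3*(-11)) = 500*(-33) = -16500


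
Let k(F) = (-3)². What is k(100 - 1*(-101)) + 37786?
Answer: 37795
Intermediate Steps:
k(F) = 9
k(100 - 1*(-101)) + 37786 = 9 + 37786 = 37795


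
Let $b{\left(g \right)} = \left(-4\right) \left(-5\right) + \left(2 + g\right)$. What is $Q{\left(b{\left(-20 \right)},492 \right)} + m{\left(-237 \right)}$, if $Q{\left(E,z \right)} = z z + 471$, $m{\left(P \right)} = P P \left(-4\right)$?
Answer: $17859$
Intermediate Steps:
$b{\left(g \right)} = 22 + g$ ($b{\left(g \right)} = 20 + \left(2 + g\right) = 22 + g$)
$m{\left(P \right)} = - 4 P^{2}$ ($m{\left(P \right)} = P^{2} \left(-4\right) = - 4 P^{2}$)
$Q{\left(E,z \right)} = 471 + z^{2}$ ($Q{\left(E,z \right)} = z^{2} + 471 = 471 + z^{2}$)
$Q{\left(b{\left(-20 \right)},492 \right)} + m{\left(-237 \right)} = \left(471 + 492^{2}\right) - 4 \left(-237\right)^{2} = \left(471 + 242064\right) - 224676 = 242535 - 224676 = 17859$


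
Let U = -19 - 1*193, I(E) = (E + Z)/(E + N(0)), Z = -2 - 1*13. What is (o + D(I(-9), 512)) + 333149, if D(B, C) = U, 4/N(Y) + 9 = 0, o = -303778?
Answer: 29159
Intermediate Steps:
N(Y) = -4/9 (N(Y) = 4/(-9 + 0) = 4/(-9) = 4*(-⅑) = -4/9)
Z = -15 (Z = -2 - 13 = -15)
I(E) = (-15 + E)/(-4/9 + E) (I(E) = (E - 15)/(E - 4/9) = (-15 + E)/(-4/9 + E))
U = -212 (U = -19 - 193 = -212)
D(B, C) = -212
(o + D(I(-9), 512)) + 333149 = (-303778 - 212) + 333149 = -303990 + 333149 = 29159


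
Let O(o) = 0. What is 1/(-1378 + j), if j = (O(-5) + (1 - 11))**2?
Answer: -1/1278 ≈ -0.00078247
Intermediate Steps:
j = 100 (j = (0 + (1 - 11))**2 = (0 - 10)**2 = (-10)**2 = 100)
1/(-1378 + j) = 1/(-1378 + 100) = 1/(-1278) = -1/1278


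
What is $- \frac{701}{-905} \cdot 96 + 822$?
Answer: $\frac{811206}{905} \approx 896.36$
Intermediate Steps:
$- \frac{701}{-905} \cdot 96 + 822 = \left(-701\right) \left(- \frac{1}{905}\right) 96 + 822 = \frac{701}{905} \cdot 96 + 822 = \frac{67296}{905} + 822 = \frac{811206}{905}$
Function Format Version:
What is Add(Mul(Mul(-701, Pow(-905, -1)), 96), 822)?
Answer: Rational(811206, 905) ≈ 896.36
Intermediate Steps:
Add(Mul(Mul(-701, Pow(-905, -1)), 96), 822) = Add(Mul(Mul(-701, Rational(-1, 905)), 96), 822) = Add(Mul(Rational(701, 905), 96), 822) = Add(Rational(67296, 905), 822) = Rational(811206, 905)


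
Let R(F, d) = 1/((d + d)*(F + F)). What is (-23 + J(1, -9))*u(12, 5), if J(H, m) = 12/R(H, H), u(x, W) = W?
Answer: 125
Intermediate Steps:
R(F, d) = 1/(4*F*d) (R(F, d) = 1/((2*d)*(2*F)) = 1/(4*F*d))
J(H, m) = 48*H² (J(H, m) = 12/((1/(4*H*H))) = 12/((1/(4*H²))) = 12*(4*H²) = 48*H²)
(-23 + J(1, -9))*u(12, 5) = (-23 + 48*1²)*5 = (-23 + 48*1)*5 = (-23 + 48)*5 = 25*5 = 125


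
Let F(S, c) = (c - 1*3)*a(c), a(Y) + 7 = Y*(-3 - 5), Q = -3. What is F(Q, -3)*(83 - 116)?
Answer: 3366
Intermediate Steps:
a(Y) = -7 - 8*Y (a(Y) = -7 + Y*(-3 - 5) = -7 + Y*(-8) = -7 - 8*Y)
F(S, c) = (-7 - 8*c)*(-3 + c) (F(S, c) = (c - 1*3)*(-7 - 8*c) = (c - 3)*(-7 - 8*c) = (-3 + c)*(-7 - 8*c) = (-7 - 8*c)*(-3 + c))
F(Q, -3)*(83 - 116) = (-(-3 - 3)*(7 + 8*(-3)))*(83 - 116) = -1*(-6)*(7 - 24)*(-33) = -1*(-6)*(-17)*(-33) = -102*(-33) = 3366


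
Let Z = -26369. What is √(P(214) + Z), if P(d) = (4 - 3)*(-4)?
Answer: I*√26373 ≈ 162.4*I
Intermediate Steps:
P(d) = -4 (P(d) = 1*(-4) = -4)
√(P(214) + Z) = √(-4 - 26369) = √(-26373) = I*√26373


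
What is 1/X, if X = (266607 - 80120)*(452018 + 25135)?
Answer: 1/88982831511 ≈ 1.1238e-11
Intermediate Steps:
X = 88982831511 (X = 186487*477153 = 88982831511)
1/X = 1/88982831511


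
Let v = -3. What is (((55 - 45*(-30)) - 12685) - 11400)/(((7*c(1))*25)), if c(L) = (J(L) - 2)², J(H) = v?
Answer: -648/125 ≈ -5.1840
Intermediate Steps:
J(H) = -3
c(L) = 25 (c(L) = (-3 - 2)² = (-5)² = 25)
(((55 - 45*(-30)) - 12685) - 11400)/(((7*c(1))*25)) = (((55 - 45*(-30)) - 12685) - 11400)/(((7*25)*25)) = (((55 + 1350) - 12685) - 11400)/((175*25)) = ((1405 - 12685) - 11400)/4375 = (-11280 - 11400)*(1/4375) = -22680*1/4375 = -648/125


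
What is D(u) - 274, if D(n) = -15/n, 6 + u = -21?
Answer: -2461/9 ≈ -273.44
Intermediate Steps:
u = -27 (u = -6 - 21 = -27)
D(u) - 274 = -15/(-27) - 274 = -15*(-1/27) - 274 = 5/9 - 274 = -2461/9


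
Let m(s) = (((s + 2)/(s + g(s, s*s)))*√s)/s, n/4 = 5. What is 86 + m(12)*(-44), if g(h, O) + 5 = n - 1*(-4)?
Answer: 86 - 308*√3/93 ≈ 80.264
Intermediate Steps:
n = 20 (n = 4*5 = 20)
g(h, O) = 19 (g(h, O) = -5 + (20 - 1*(-4)) = -5 + (20 + 4) = -5 + 24 = 19)
m(s) = (2 + s)/(√s*(19 + s)) (m(s) = (((s + 2)/(s + 19))*√s)/s = (((2 + s)/(19 + s))*√s)/s = (√s*(2 + s)/(19 + s))/s = (2 + s)/(√s*(19 + s)))
86 + m(12)*(-44) = 86 + ((2 + 12)/(√12*(19 + 12)))*(-44) = 86 + ((√3/6)*14/31)*(-44) = 86 + ((√3/6)*(1/31)*14)*(-44) = 86 + (7*√3/93)*(-44) = 86 - 308*√3/93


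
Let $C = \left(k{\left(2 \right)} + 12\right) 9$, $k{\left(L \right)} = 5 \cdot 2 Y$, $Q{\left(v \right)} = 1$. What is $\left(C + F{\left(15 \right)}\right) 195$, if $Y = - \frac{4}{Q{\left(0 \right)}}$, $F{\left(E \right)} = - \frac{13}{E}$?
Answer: $-49309$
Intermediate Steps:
$Y = -4$ ($Y = - \frac{4}{1} = \left(-4\right) 1 = -4$)
$k{\left(L \right)} = -40$ ($k{\left(L \right)} = 5 \cdot 2 \left(-4\right) = 10 \left(-4\right) = -40$)
$C = -252$ ($C = \left(-40 + 12\right) 9 = \left(-28\right) 9 = -252$)
$\left(C + F{\left(15 \right)}\right) 195 = \left(-252 - \frac{13}{15}\right) 195 = \left(- \frac{3793}{15}\right) 195 = -49309$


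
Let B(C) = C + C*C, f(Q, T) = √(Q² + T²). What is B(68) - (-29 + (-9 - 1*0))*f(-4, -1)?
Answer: 4692 + 38*√17 ≈ 4848.7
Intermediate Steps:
B(C) = C + C²
B(68) - (-29 + (-9 - 1*0))*f(-4, -1) = 68*(1 + 68) - (-29 + (-9 - 1*0))*√((-4)² + (-1)²) = 68*69 - (-29 + (-9 + 0))*√(16 + 1) = 4692 - (-29 - 9)*√17 = 4692 - (-38)*√17 = 4692 + 38*√17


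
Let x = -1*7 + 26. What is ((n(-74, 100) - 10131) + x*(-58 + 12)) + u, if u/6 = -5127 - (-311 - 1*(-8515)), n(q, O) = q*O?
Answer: -98391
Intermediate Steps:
n(q, O) = O*q
x = 19 (x = -7 + 26 = 19)
u = -79986 (u = 6*(-5127 - (-311 - 1*(-8515))) = 6*(-5127 - (-311 + 8515)) = 6*(-5127 - 1*8204) = 6*(-5127 - 8204) = 6*(-13331) = -79986)
((n(-74, 100) - 10131) + x*(-58 + 12)) + u = ((100*(-74) - 10131) + 19*(-58 + 12)) - 79986 = ((-7400 - 10131) + 19*(-46)) - 79986 = (-17531 - 874) - 79986 = -18405 - 79986 = -98391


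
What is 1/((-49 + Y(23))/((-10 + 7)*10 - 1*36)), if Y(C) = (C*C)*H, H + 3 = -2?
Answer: 11/449 ≈ 0.024499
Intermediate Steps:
H = -5 (H = -3 - 2 = -5)
Y(C) = -5*C² (Y(C) = (C*C)*(-5) = C²*(-5) = -5*C²)
1/((-49 + Y(23))/((-10 + 7)*10 - 1*36)) = 1/((-49 - 5*23²)/((-10 + 7)*10 - 1*36)) = 1/((-49 - 5*529)/(-3*10 - 36)) = 1/((-49 - 2645)/(-30 - 36)) = 1/(-2694/(-66)) = 1/(-2694*(-1/66)) = 1/(449/11) = 11/449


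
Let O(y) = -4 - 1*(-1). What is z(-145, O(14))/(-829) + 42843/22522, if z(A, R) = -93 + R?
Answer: 37678959/18670738 ≈ 2.0181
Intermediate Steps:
O(y) = -3 (O(y) = -4 + 1 = -3)
z(-145, O(14))/(-829) + 42843/22522 = (-93 - 3)/(-829) + 42843/22522 = -96*(-1/829) + 42843*(1/22522) = 96/829 + 42843/22522 = 37678959/18670738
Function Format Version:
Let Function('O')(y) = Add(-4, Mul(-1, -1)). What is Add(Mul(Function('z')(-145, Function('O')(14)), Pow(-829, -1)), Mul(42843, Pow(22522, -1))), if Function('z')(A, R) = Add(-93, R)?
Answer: Rational(37678959, 18670738) ≈ 2.0181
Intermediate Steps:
Function('O')(y) = -3 (Function('O')(y) = Add(-4, 1) = -3)
Add(Mul(Function('z')(-145, Function('O')(14)), Pow(-829, -1)), Mul(42843, Pow(22522, -1))) = Add(Mul(Add(-93, -3), Pow(-829, -1)), Mul(42843, Pow(22522, -1))) = Add(Mul(-96, Rational(-1, 829)), Mul(42843, Rational(1, 22522))) = Add(Rational(96, 829), Rational(42843, 22522)) = Rational(37678959, 18670738)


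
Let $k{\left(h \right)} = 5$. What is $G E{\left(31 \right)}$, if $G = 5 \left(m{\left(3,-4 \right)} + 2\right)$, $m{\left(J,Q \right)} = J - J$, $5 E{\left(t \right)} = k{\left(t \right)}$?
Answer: $10$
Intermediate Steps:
$E{\left(t \right)} = 1$ ($E{\left(t \right)} = \frac{1}{5} \cdot 5 = 1$)
$m{\left(J,Q \right)} = 0$
$G = 10$ ($G = 5 \left(0 + 2\right) = 5 \cdot 2 = 10$)
$G E{\left(31 \right)} = 10 \cdot 1 = 10$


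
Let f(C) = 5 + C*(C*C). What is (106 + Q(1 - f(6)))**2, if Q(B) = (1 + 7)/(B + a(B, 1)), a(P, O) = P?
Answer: 33977241/3025 ≈ 11232.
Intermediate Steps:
f(C) = 5 + C**3 (f(C) = 5 + C*C**2 = 5 + C**3)
Q(B) = 4/B (Q(B) = (1 + 7)/(B + B) = 8/((2*B)) = 8*(1/(2*B)) = 4/B)
(106 + Q(1 - f(6)))**2 = (106 + 4/(1 - (5 + 6**3)))**2 = (106 + 4/(1 - (5 + 216)))**2 = (106 + 4/(1 - 1*221))**2 = (106 + 4/(1 - 221))**2 = (106 + 4/(-220))**2 = (106 + 4*(-1/220))**2 = (106 - 1/55)**2 = (5829/55)**2 = 33977241/3025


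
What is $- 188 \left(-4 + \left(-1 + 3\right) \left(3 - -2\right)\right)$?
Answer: $-1128$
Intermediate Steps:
$- 188 \left(-4 + \left(-1 + 3\right) \left(3 - -2\right)\right) = - 188 \left(-4 + 2 \left(3 + 2\right)\right) = - 188 \left(-4 + 2 \cdot 5\right) = - 188 \left(-4 + 10\right) = \left(-188\right) 6 = -1128$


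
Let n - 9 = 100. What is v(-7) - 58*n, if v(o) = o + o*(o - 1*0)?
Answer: -6280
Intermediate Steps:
n = 109 (n = 9 + 100 = 109)
v(o) = o + o² (v(o) = o + o*(o + 0) = o + o*o = o + o²)
v(-7) - 58*n = -7*(1 - 7) - 58*109 = -7*(-6) - 6322 = 42 - 6322 = -6280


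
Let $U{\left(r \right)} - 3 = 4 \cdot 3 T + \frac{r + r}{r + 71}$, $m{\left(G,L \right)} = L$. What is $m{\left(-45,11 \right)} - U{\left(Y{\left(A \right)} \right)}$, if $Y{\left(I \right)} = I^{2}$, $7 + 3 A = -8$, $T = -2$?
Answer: $\frac{1511}{48} \approx 31.479$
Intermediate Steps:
$A = -5$ ($A = - \frac{7}{3} + \frac{1}{3} \left(-8\right) = - \frac{7}{3} - \frac{8}{3} = -5$)
$U{\left(r \right)} = -21 + \frac{2 r}{71 + r}$ ($U{\left(r \right)} = 3 + \left(4 \cdot 3 \left(-2\right) + \frac{r + r}{r + 71}\right) = 3 + \left(12 \left(-2\right) + \frac{2 r}{71 + r}\right) = 3 + \left(-24 + \frac{2 r}{71 + r}\right) = -21 + \frac{2 r}{71 + r}$)
$m{\left(-45,11 \right)} - U{\left(Y{\left(A \right)} \right)} = 11 - \frac{-1491 - 19 \left(-5\right)^{2}}{71 + \left(-5\right)^{2}} = 11 - \frac{-1491 - 475}{71 + 25} = 11 - \frac{-1491 - 475}{96} = 11 - \frac{1}{96} \left(-1966\right) = 11 - - \frac{983}{48} = 11 + \frac{983}{48} = \frac{1511}{48}$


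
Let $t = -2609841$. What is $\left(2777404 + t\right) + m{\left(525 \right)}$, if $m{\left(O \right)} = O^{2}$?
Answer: $443188$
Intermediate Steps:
$\left(2777404 + t\right) + m{\left(525 \right)} = \left(2777404 - 2609841\right) + 525^{2} = 167563 + 275625 = 443188$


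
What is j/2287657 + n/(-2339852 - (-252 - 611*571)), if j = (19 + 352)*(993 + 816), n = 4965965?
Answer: -10024375435064/4554082255383 ≈ -2.2012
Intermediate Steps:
j = 671139 (j = 371*1809 = 671139)
j/2287657 + n/(-2339852 - (-252 - 611*571)) = 671139/2287657 + 4965965/(-2339852 - (-252 - 611*571)) = 671139*(1/2287657) + 4965965/(-2339852 - (-252 - 348881)) = 671139/2287657 + 4965965/(-2339852 - 1*(-349133)) = 671139/2287657 + 4965965/(-2339852 + 349133) = 671139/2287657 + 4965965/(-1990719) = 671139/2287657 + 4965965*(-1/1990719) = 671139/2287657 - 4965965/1990719 = -10024375435064/4554082255383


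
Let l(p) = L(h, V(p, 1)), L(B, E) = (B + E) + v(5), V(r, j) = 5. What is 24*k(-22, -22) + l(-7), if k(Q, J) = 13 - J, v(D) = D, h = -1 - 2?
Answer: 847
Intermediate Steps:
h = -3
L(B, E) = 5 + B + E (L(B, E) = (B + E) + 5 = 5 + B + E)
l(p) = 7 (l(p) = 5 - 3 + 5 = 7)
24*k(-22, -22) + l(-7) = 24*(13 - 1*(-22)) + 7 = 24*(13 + 22) + 7 = 24*35 + 7 = 840 + 7 = 847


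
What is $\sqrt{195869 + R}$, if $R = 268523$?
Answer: $2 \sqrt{116098} \approx 681.46$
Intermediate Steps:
$\sqrt{195869 + R} = \sqrt{195869 + 268523} = \sqrt{464392} = 2 \sqrt{116098}$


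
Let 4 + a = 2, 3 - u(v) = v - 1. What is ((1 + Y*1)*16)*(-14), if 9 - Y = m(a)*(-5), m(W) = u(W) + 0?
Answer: -8960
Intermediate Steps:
u(v) = 4 - v (u(v) = 3 - (v - 1) = 3 - (-1 + v) = 3 + (1 - v) = 4 - v)
a = -2 (a = -4 + 2 = -2)
m(W) = 4 - W (m(W) = (4 - W) + 0 = 4 - W)
Y = 39 (Y = 9 - (4 - 1*(-2))*(-5) = 9 - (4 + 2)*(-5) = 9 - 6*(-5) = 9 - 1*(-30) = 9 + 30 = 39)
((1 + Y*1)*16)*(-14) = ((1 + 39*1)*16)*(-14) = ((1 + 39)*16)*(-14) = (40*16)*(-14) = 640*(-14) = -8960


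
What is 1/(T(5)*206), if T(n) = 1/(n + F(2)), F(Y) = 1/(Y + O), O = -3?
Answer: 2/103 ≈ 0.019417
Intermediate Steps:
F(Y) = 1/(-3 + Y) (F(Y) = 1/(Y - 3) = 1/(-3 + Y))
T(n) = 1/(-1 + n) (T(n) = 1/(n + 1/(-3 + 2)) = 1/(n + 1/(-1)) = 1/(n - 1) = 1/(-1 + n))
1/(T(5)*206) = 1/(1/(-1 + 5)*206) = (1/206)/1/4 = (1/206)/(1/4) = 4*(1/206) = 2/103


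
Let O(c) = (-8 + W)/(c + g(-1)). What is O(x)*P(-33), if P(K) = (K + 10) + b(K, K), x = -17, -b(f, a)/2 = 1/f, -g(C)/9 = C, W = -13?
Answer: -5299/88 ≈ -60.216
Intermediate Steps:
g(C) = -9*C
b(f, a) = -2/f
O(c) = -21/(9 + c) (O(c) = (-8 - 13)/(c - 9*(-1)) = -21/(c + 9) = -21/(9 + c))
P(K) = 10 + K - 2/K (P(K) = (K + 10) - 2/K = (10 + K) - 2/K = 10 + K - 2/K)
O(x)*P(-33) = (-21/(9 - 17))*(10 - 33 - 2/(-33)) = (-21/(-8))*(10 - 33 - 2*(-1/33)) = (-21*(-⅛))*(10 - 33 + 2/33) = (21/8)*(-757/33) = -5299/88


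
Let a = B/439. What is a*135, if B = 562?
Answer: 75870/439 ≈ 172.82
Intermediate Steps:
a = 562/439 ≈ 1.2802
a*135 = (562/439)*135 = 75870/439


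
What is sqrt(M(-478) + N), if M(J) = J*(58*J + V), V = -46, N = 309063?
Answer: sqrt(13583123) ≈ 3685.5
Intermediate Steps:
M(J) = J*(-46 + 58*J) (M(J) = J*(58*J - 46) = J*(-46 + 58*J))
sqrt(M(-478) + N) = sqrt(2*(-478)*(-23 + 29*(-478)) + 309063) = sqrt(2*(-478)*(-23 - 13862) + 309063) = sqrt(2*(-478)*(-13885) + 309063) = sqrt(13274060 + 309063) = sqrt(13583123)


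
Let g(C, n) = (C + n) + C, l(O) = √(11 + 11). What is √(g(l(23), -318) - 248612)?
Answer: √(-248930 + 2*√22) ≈ 498.92*I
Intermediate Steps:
l(O) = √22
g(C, n) = n + 2*C
√(g(l(23), -318) - 248612) = √((-318 + 2*√22) - 248612) = √(-248930 + 2*√22)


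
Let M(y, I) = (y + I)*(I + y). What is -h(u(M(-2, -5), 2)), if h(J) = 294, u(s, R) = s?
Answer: -294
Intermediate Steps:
M(y, I) = (I + y)² (M(y, I) = (I + y)*(I + y) = (I + y)²)
-h(u(M(-2, -5), 2)) = -1*294 = -294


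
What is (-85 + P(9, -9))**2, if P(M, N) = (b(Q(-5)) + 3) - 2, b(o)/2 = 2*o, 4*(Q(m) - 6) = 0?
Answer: 3600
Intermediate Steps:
Q(m) = 6 (Q(m) = 6 + (1/4)*0 = 6 + 0 = 6)
b(o) = 4*o (b(o) = 2*(2*o) = 4*o)
P(M, N) = 25 (P(M, N) = (4*6 + 3) - 2 = (24 + 3) - 2 = 27 - 2 = 25)
(-85 + P(9, -9))**2 = (-85 + 25)**2 = (-60)**2 = 3600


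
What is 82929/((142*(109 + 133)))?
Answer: 7539/3124 ≈ 2.4133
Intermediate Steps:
82929/((142*(109 + 133))) = 82929/((142*242)) = 82929/34364 = 82929*(1/34364) = 7539/3124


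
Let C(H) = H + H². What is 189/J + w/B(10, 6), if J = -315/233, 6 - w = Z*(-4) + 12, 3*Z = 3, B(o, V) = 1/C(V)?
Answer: -1119/5 ≈ -223.80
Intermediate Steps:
B(o, V) = 1/(V*(1 + V))
Z = 1 (Z = (⅓)*3 = 1)
w = -2 (w = 6 - (1*(-4) + 12) = 6 - (-4 + 12) = 6 - 1*8 = 6 - 8 = -2)
J = -315/233 (J = -315*1/233 = -315/233 ≈ -1.3519)
189/J + w/B(10, 6) = 189/(-315/233) - 2/(1/(6*(1 + 6))) = 189*(-233/315) - 2/((⅙)/7) = -699/5 - 2/((⅙)*(⅐)) = -699/5 - 2/1/42 = -699/5 - 2*42 = -699/5 - 84 = -1119/5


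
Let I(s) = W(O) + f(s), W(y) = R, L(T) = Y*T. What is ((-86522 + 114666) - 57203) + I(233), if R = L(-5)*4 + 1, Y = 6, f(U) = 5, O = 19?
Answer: -29173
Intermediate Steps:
L(T) = 6*T
R = -119 (R = (6*(-5))*4 + 1 = -30*4 + 1 = -120 + 1 = -119)
W(y) = -119
I(s) = -114 (I(s) = -119 + 5 = -114)
((-86522 + 114666) - 57203) + I(233) = ((-86522 + 114666) - 57203) - 114 = (28144 - 57203) - 114 = -29059 - 114 = -29173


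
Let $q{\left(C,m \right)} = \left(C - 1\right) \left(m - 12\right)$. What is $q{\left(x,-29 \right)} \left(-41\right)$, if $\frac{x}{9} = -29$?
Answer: $-440422$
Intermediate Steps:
$x = -261$ ($x = 9 \left(-29\right) = -261$)
$q{\left(C,m \right)} = \left(-1 + C\right) \left(-12 + m\right)$
$q{\left(x,-29 \right)} \left(-41\right) = \left(12 - -29 - -3132 - -7569\right) \left(-41\right) = \left(12 + 29 + 3132 + 7569\right) \left(-41\right) = 10742 \left(-41\right) = -440422$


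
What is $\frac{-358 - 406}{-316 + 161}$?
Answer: $\frac{764}{155} \approx 4.929$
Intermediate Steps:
$\frac{-358 - 406}{-316 + 161} = - \frac{764}{-155} = \left(-764\right) \left(- \frac{1}{155}\right) = \frac{764}{155}$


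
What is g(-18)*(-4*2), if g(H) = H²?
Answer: -2592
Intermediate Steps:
g(-18)*(-4*2) = (-18)²*(-4*2) = 324*(-8) = -2592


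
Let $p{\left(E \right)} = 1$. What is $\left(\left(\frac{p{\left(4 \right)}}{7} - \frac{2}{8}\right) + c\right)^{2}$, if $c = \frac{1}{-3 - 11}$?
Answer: $\frac{25}{784} \approx 0.031888$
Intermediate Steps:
$c = - \frac{1}{14}$ ($c = \frac{1}{-14} = - \frac{1}{14} \approx -0.071429$)
$\left(\left(\frac{p{\left(4 \right)}}{7} - \frac{2}{8}\right) + c\right)^{2} = \left(\left(1 \cdot \frac{1}{7} - \frac{2}{8}\right) - \frac{1}{14}\right)^{2} = \left(\left(1 \cdot \frac{1}{7} - \frac{1}{4}\right) - \frac{1}{14}\right)^{2} = \left(\left(\frac{1}{7} - \frac{1}{4}\right) - \frac{1}{14}\right)^{2} = \left(- \frac{3}{28} - \frac{1}{14}\right)^{2} = \left(- \frac{5}{28}\right)^{2} = \frac{25}{784}$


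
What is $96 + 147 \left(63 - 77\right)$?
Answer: $-1962$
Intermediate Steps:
$96 + 147 \left(63 - 77\right) = 96 + 147 \left(-14\right) = 96 - 2058 = -1962$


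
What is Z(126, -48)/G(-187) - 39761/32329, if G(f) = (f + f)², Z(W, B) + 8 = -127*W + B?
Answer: -276397669/205547782 ≈ -1.3447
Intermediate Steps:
Z(W, B) = -8 + B - 127*W (Z(W, B) = -8 + (-127*W + B) = -8 + (B - 127*W) = -8 + B - 127*W)
G(f) = 4*f² (G(f) = (2*f)² = 4*f²)
Z(126, -48)/G(-187) - 39761/32329 = (-8 - 48 - 127*126)/((4*(-187)²)) - 39761/32329 = (-8 - 48 - 16002)/((4*34969)) - 39761*1/32329 = -16058/139876 - 39761/32329 = -16058*1/139876 - 39761/32329 = -8029/69938 - 39761/32329 = -276397669/205547782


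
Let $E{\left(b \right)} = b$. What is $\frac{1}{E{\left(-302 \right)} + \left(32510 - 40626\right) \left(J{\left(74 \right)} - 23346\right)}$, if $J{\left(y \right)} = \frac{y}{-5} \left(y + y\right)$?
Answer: $\frac{5}{1036265602} \approx 4.825 \cdot 10^{-9}$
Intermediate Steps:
$J{\left(y \right)} = - \frac{2 y^{2}}{5}$ ($J{\left(y \right)} = y \left(- \frac{1}{5}\right) 2 y = - \frac{y}{5} \cdot 2 y = - \frac{2 y^{2}}{5}$)
$\frac{1}{E{\left(-302 \right)} + \left(32510 - 40626\right) \left(J{\left(74 \right)} - 23346\right)} = \frac{1}{-302 + \left(32510 - 40626\right) \left(- \frac{2 \cdot 74^{2}}{5} - 23346\right)} = \frac{1}{-302 - 8116 \left(\left(- \frac{2}{5}\right) 5476 - 23346\right)} = \frac{1}{-302 - 8116 \left(- \frac{10952}{5} - 23346\right)} = \frac{1}{-302 - - \frac{1036267112}{5}} = \frac{1}{-302 + \frac{1036267112}{5}} = \frac{1}{\frac{1036265602}{5}} = \frac{5}{1036265602}$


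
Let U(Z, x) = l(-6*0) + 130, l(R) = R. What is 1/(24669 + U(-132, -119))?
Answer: 1/24799 ≈ 4.0324e-5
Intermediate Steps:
U(Z, x) = 130 (U(Z, x) = -6*0 + 130 = 0 + 130 = 130)
1/(24669 + U(-132, -119)) = 1/(24669 + 130) = 1/24799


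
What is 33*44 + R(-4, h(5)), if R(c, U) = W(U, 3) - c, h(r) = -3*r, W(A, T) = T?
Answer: 1459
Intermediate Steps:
R(c, U) = 3 - c
33*44 + R(-4, h(5)) = 33*44 + (3 - 1*(-4)) = 1452 + (3 + 4) = 1452 + 7 = 1459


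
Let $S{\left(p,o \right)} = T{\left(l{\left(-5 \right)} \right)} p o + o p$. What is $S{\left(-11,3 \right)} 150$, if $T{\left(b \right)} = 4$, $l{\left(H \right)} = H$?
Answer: $-24750$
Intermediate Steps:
$S{\left(p,o \right)} = 5 o p$ ($S{\left(p,o \right)} = 4 p o + o p = 4 o p + o p = 5 o p$)
$S{\left(-11,3 \right)} 150 = 5 \cdot 3 \left(-11\right) 150 = \left(-165\right) 150 = -24750$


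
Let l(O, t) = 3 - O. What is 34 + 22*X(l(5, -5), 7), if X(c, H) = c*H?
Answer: -274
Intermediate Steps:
X(c, H) = H*c
34 + 22*X(l(5, -5), 7) = 34 + 22*(7*(3 - 1*5)) = 34 + 22*(7*(3 - 5)) = 34 + 22*(7*(-2)) = 34 + 22*(-14) = 34 - 308 = -274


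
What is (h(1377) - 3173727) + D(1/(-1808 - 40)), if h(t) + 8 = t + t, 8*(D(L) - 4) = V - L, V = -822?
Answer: -46881243023/14784 ≈ -3.1711e+6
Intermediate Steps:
D(L) = -395/4 - L/8 (D(L) = 4 + (-822 - L)/8 = 4 + (-411/4 - L/8) = -395/4 - L/8)
h(t) = -8 + 2*t (h(t) = -8 + (t + t) = -8 + 2*t)
(h(1377) - 3173727) + D(1/(-1808 - 40)) = ((-8 + 2*1377) - 3173727) + (-395/4 - 1/(8*(-1808 - 40))) = ((-8 + 2754) - 3173727) + (-395/4 - ⅛/(-1848)) = (2746 - 3173727) + (-395/4 - ⅛*(-1/1848)) = -3170981 + (-395/4 + 1/14784) = -3170981 - 1459919/14784 = -46881243023/14784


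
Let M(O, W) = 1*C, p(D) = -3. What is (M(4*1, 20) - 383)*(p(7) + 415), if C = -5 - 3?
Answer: -161092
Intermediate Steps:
C = -8
M(O, W) = -8 (M(O, W) = 1*(-8) = -8)
(M(4*1, 20) - 383)*(p(7) + 415) = (-8 - 383)*(-3 + 415) = -391*412 = -161092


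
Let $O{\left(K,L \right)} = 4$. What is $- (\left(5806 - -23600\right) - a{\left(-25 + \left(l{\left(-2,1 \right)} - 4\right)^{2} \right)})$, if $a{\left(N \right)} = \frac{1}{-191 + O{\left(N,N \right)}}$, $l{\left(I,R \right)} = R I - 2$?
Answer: $- \frac{5498923}{187} \approx -29406.0$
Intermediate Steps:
$l{\left(I,R \right)} = -2 + I R$ ($l{\left(I,R \right)} = I R - 2 = -2 + I R$)
$a{\left(N \right)} = - \frac{1}{187}$ ($a{\left(N \right)} = \frac{1}{-191 + 4} = \frac{1}{-187} = - \frac{1}{187}$)
$- (\left(5806 - -23600\right) - a{\left(-25 + \left(l{\left(-2,1 \right)} - 4\right)^{2} \right)}) = - (\left(5806 - -23600\right) - - \frac{1}{187}) = - (\left(5806 + 23600\right) + \frac{1}{187}) = - (29406 + \frac{1}{187}) = \left(-1\right) \frac{5498923}{187} = - \frac{5498923}{187}$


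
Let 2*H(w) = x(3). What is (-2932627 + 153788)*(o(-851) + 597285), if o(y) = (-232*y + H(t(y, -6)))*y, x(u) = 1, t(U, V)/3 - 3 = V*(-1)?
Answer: 930454071032255/2 ≈ 4.6523e+14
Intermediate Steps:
t(U, V) = 9 - 3*V (t(U, V) = 9 + 3*(V*(-1)) = 9 + 3*(-V) = 9 - 3*V)
H(w) = 1/2 (H(w) = (1/2)*1 = 1/2)
o(y) = y*(1/2 - 232*y) (o(y) = (-232*y + 1/2)*y = (1/2 - 232*y)*y = y*(1/2 - 232*y))
(-2932627 + 153788)*(o(-851) + 597285) = (-2932627 + 153788)*((1/2)*(-851)*(1 - 464*(-851)) + 597285) = -2778839*((1/2)*(-851)*(1 + 394864) + 597285) = -2778839*((1/2)*(-851)*394865 + 597285) = -2778839*(-336030115/2 + 597285) = -2778839*(-334835545/2) = 930454071032255/2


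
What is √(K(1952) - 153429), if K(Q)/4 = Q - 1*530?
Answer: 11*I*√1221 ≈ 384.37*I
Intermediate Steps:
K(Q) = -2120 + 4*Q (K(Q) = 4*(Q - 1*530) = 4*(Q - 530) = 4*(-530 + Q) = -2120 + 4*Q)
√(K(1952) - 153429) = √((-2120 + 4*1952) - 153429) = √((-2120 + 7808) - 153429) = √(5688 - 153429) = √(-147741) = 11*I*√1221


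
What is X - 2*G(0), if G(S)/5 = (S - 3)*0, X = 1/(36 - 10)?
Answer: 1/26 ≈ 0.038462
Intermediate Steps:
X = 1/26 ≈ 0.038462
G(S) = 0 (G(S) = 5*((S - 3)*0) = 5*((-3 + S)*0) = 5*0 = 0)
X - 2*G(0) = 1/26 - 2*0 = 1/26 + 0 = 1/26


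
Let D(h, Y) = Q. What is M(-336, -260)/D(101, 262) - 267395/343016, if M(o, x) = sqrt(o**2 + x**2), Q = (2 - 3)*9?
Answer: -267395/343016 - 4*sqrt(11281)/9 ≈ -47.985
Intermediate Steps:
Q = -9 (Q = -1*9 = -9)
D(h, Y) = -9
M(-336, -260)/D(101, 262) - 267395/343016 = sqrt((-336)**2 + (-260)**2)/(-9) - 267395/343016 = sqrt(112896 + 67600)*(-1/9) - 267395*1/343016 = sqrt(180496)*(-1/9) - 267395/343016 = (4*sqrt(11281))*(-1/9) - 267395/343016 = -4*sqrt(11281)/9 - 267395/343016 = -267395/343016 - 4*sqrt(11281)/9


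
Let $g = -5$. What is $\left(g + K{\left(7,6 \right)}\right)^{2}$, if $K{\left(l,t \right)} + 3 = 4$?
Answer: $16$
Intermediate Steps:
$K{\left(l,t \right)} = 1$ ($K{\left(l,t \right)} = -3 + 4 = 1$)
$\left(g + K{\left(7,6 \right)}\right)^{2} = \left(-5 + 1\right)^{2} = \left(-4\right)^{2} = 16$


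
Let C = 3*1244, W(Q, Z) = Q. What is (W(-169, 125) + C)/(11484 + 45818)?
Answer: 509/8186 ≈ 0.062179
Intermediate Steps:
C = 3732
(W(-169, 125) + C)/(11484 + 45818) = (-169 + 3732)/(11484 + 45818) = 3563/57302 = 3563*(1/57302) = 509/8186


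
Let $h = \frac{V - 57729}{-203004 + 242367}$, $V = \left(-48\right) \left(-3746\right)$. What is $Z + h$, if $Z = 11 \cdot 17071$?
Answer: $\frac{2463915194}{13121} \approx 1.8778 \cdot 10^{5}$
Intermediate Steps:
$V = 179808$
$h = \frac{40693}{13121}$ ($h = \frac{179808 - 57729}{-203004 + 242367} = \frac{179808 - 57729}{39363} = 122079 \cdot \frac{1}{39363} = \frac{40693}{13121} \approx 3.1014$)
$Z = 187781$
$Z + h = 187781 + \frac{40693}{13121} = \frac{2463915194}{13121}$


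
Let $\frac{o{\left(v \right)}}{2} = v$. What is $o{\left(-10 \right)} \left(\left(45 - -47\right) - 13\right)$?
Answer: $-1580$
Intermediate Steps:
$o{\left(v \right)} = 2 v$
$o{\left(-10 \right)} \left(\left(45 - -47\right) - 13\right) = 2 \left(-10\right) \left(\left(45 - -47\right) - 13\right) = - 20 \left(\left(45 + 47\right) - 13\right) = - 20 \left(92 - 13\right) = \left(-20\right) 79 = -1580$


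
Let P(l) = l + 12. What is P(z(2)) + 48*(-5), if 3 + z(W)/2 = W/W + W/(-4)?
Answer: -233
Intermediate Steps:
z(W) = -4 - W/2 (z(W) = -6 + 2*(W/W + W/(-4)) = -6 + 2*(1 + W*(-¼)) = -6 + 2*(1 - W/4) = -6 + (2 - W/2) = -4 - W/2)
P(l) = 12 + l
P(z(2)) + 48*(-5) = (12 + (-4 - ½*2)) + 48*(-5) = (12 + (-4 - 1)) - 240 = (12 - 5) - 240 = 7 - 240 = -233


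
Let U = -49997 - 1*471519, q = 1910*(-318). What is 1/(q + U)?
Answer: -1/1128896 ≈ -8.8582e-7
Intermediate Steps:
q = -607380
U = -521516 (U = -49997 - 471519 = -521516)
1/(q + U) = 1/(-607380 - 521516) = 1/(-1128896) = -1/1128896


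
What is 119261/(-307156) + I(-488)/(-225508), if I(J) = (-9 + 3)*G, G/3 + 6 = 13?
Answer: -6713901983/17316533812 ≈ -0.38772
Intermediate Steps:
G = 21 (G = -18 + 3*13 = -18 + 39 = 21)
I(J) = -126 (I(J) = (-9 + 3)*21 = -6*21 = -126)
119261/(-307156) + I(-488)/(-225508) = 119261/(-307156) - 126/(-225508) = 119261*(-1/307156) - 126*(-1/225508) = -119261/307156 + 63/112754 = -6713901983/17316533812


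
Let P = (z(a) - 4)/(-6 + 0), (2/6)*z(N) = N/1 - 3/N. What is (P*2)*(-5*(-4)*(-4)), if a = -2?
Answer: -440/3 ≈ -146.67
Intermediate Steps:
z(N) = -9/N + 3*N (z(N) = 3*(N/1 - 3/N) = 3*(N*1 - 3/N) = 3*(N - 3/N) = -9/N + 3*N)
P = 11/12 (P = ((-9/(-2) + 3*(-2)) - 4)/(-6 + 0) = ((-9*(-½) - 6) - 4)/(-6) = ((9/2 - 6) - 4)*(-⅙) = (-3/2 - 4)*(-⅙) = -11/2*(-⅙) = 11/12 ≈ 0.91667)
(P*2)*(-5*(-4)*(-4)) = ((11/12)*2)*(-5*(-4)*(-4)) = 11*(20*(-4))/6 = (11/6)*(-80) = -440/3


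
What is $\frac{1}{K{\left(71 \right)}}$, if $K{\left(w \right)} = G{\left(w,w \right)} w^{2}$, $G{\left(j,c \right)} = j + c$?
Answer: $\frac{1}{715822} \approx 1.397 \cdot 10^{-6}$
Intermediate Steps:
$G{\left(j,c \right)} = c + j$
$K{\left(w \right)} = 2 w^{3}$ ($K{\left(w \right)} = \left(w + w\right) w^{2} = 2 w w^{2} = 2 w^{3}$)
$\frac{1}{K{\left(71 \right)}} = \frac{1}{2 \cdot 71^{3}} = \frac{1}{2 \cdot 357911} = \frac{1}{715822}$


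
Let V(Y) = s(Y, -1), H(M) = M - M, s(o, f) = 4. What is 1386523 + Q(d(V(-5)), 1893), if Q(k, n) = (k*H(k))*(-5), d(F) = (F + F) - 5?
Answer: 1386523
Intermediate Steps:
H(M) = 0
V(Y) = 4
d(F) = -5 + 2*F (d(F) = 2*F - 5 = -5 + 2*F)
Q(k, n) = 0 (Q(k, n) = (k*0)*(-5) = 0*(-5) = 0)
1386523 + Q(d(V(-5)), 1893) = 1386523 + 0 = 1386523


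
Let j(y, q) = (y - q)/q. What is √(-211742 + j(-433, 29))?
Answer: 2*I*√44522105/29 ≈ 460.17*I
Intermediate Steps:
j(y, q) = (y - q)/q
√(-211742 + j(-433, 29)) = √(-211742 + (-433 - 1*29)/29) = √(-211742 + (-433 - 29)/29) = √(-211742 + (1/29)*(-462)) = √(-211742 - 462/29) = √(-6140980/29) = 2*I*√44522105/29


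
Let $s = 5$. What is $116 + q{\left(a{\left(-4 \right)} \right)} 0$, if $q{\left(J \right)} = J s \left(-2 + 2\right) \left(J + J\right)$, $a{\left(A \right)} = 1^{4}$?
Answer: $116$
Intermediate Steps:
$a{\left(A \right)} = 1$
$q{\left(J \right)} = 0$ ($q{\left(J \right)} = J 5 \left(-2 + 2\right) \left(J + J\right) = 5 J 0 \cdot 2 J = 5 J 0 = 0$)
$116 + q{\left(a{\left(-4 \right)} \right)} 0 = 116 + 0 \cdot 0 = 116 + 0 = 116$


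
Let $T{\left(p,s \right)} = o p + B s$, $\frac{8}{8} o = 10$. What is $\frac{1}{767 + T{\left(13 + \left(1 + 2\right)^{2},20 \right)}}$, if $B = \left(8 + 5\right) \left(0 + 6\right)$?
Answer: $\frac{1}{2547} \approx 0.00039262$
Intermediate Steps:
$B = 78$ ($B = 13 \cdot 6 = 78$)
$o = 10$
$T{\left(p,s \right)} = 10 p + 78 s$
$\frac{1}{767 + T{\left(13 + \left(1 + 2\right)^{2},20 \right)}} = \frac{1}{767 + \left(10 \left(13 + \left(1 + 2\right)^{2}\right) + 78 \cdot 20\right)} = \frac{1}{767 + \left(10 \left(13 + 3^{2}\right) + 1560\right)} = \frac{1}{767 + \left(10 \left(13 + 9\right) + 1560\right)} = \frac{1}{767 + \left(10 \cdot 22 + 1560\right)} = \frac{1}{767 + \left(220 + 1560\right)} = \frac{1}{767 + 1780} = \frac{1}{2547}$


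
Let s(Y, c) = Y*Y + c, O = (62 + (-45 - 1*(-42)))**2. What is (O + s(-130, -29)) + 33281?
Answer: 53633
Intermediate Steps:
O = 3481 (O = (62 + (-45 + 42))**2 = (62 - 3)**2 = 59**2 = 3481)
s(Y, c) = c + Y**2 (s(Y, c) = Y**2 + c = c + Y**2)
(O + s(-130, -29)) + 33281 = (3481 + (-29 + (-130)**2)) + 33281 = (3481 + (-29 + 16900)) + 33281 = (3481 + 16871) + 33281 = 20352 + 33281 = 53633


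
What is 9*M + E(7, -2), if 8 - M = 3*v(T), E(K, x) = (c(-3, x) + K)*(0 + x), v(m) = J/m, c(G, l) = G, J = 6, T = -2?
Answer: 145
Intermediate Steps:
v(m) = 6/m
E(K, x) = x*(-3 + K) (E(K, x) = (-3 + K)*(0 + x) = (-3 + K)*x = x*(-3 + K))
M = 17 (M = 8 - 3*6/(-2) = 8 - 3*6*(-½) = 8 - 3*(-3) = 8 - 1*(-9) = 8 + 9 = 17)
9*M + E(7, -2) = 9*17 - 2*(-3 + 7) = 153 - 2*4 = 153 - 8 = 145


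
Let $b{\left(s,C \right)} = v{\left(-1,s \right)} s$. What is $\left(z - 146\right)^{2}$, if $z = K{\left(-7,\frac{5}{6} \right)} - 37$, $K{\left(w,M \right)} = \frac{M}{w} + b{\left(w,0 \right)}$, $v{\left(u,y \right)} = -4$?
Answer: $\frac{42445225}{1764} \approx 24062.0$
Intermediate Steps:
$b{\left(s,C \right)} = - 4 s$
$K{\left(w,M \right)} = - 4 w + \frac{M}{w}$ ($K{\left(w,M \right)} = \frac{M}{w} - 4 w = - 4 w + \frac{M}{w}$)
$z = - \frac{383}{42}$ ($z = \left(\left(-4\right) \left(-7\right) + \frac{5 \cdot \frac{1}{6}}{-7}\right) - 37 = \left(28 + 5 \cdot \frac{1}{6} \left(- \frac{1}{7}\right)\right) - 37 = \left(28 + \frac{5}{6} \left(- \frac{1}{7}\right)\right) - 37 = \left(28 - \frac{5}{42}\right) - 37 = \frac{1171}{42} - 37 = - \frac{383}{42} \approx -9.119$)
$\left(z - 146\right)^{2} = \left(- \frac{383}{42} - 146\right)^{2} = \left(- \frac{6515}{42}\right)^{2} = \frac{42445225}{1764}$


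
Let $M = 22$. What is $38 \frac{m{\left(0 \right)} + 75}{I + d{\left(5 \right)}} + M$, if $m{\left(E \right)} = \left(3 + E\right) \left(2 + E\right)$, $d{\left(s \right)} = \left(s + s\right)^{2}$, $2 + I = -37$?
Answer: $\frac{4420}{61} \approx 72.459$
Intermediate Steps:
$I = -39$ ($I = -2 - 37 = -39$)
$d{\left(s \right)} = 4 s^{2}$ ($d{\left(s \right)} = \left(2 s\right)^{2} = 4 s^{2}$)
$m{\left(E \right)} = \left(2 + E\right) \left(3 + E\right)$
$38 \frac{m{\left(0 \right)} + 75}{I + d{\left(5 \right)}} + M = 38 \frac{\left(6 + 0^{2} + 5 \cdot 0\right) + 75}{-39 + 4 \cdot 5^{2}} + 22 = 38 \frac{\left(6 + 0 + 0\right) + 75}{-39 + 4 \cdot 25} + 22 = 38 \frac{6 + 75}{-39 + 100} + 22 = 38 \cdot \frac{81}{61} + 22 = \frac{3078}{61} + 22 = \frac{4420}{61}$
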